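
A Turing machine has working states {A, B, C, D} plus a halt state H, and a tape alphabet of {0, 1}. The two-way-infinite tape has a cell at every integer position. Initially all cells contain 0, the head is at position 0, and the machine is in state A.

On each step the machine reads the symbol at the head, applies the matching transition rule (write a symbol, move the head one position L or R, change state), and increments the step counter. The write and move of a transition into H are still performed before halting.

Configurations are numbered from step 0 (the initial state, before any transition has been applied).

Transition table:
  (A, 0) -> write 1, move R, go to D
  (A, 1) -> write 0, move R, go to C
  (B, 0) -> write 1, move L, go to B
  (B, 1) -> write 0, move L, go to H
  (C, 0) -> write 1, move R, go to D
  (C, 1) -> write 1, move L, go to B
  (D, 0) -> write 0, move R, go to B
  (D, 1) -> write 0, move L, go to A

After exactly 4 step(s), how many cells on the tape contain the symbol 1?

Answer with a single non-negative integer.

Answer: 3

Derivation:
Step 1: in state A at pos 0, read 0 -> (A,0)->write 1,move R,goto D. Now: state=D, head=1, tape[-1..2]=0100 (head:   ^)
Step 2: in state D at pos 1, read 0 -> (D,0)->write 0,move R,goto B. Now: state=B, head=2, tape[-1..3]=01000 (head:    ^)
Step 3: in state B at pos 2, read 0 -> (B,0)->write 1,move L,goto B. Now: state=B, head=1, tape[-1..3]=01010 (head:   ^)
Step 4: in state B at pos 1, read 0 -> (B,0)->write 1,move L,goto B. Now: state=B, head=0, tape[-1..3]=01110 (head:  ^)
Cells containing 1 after step 4: {0, 1, 2} -> 3 cell(s)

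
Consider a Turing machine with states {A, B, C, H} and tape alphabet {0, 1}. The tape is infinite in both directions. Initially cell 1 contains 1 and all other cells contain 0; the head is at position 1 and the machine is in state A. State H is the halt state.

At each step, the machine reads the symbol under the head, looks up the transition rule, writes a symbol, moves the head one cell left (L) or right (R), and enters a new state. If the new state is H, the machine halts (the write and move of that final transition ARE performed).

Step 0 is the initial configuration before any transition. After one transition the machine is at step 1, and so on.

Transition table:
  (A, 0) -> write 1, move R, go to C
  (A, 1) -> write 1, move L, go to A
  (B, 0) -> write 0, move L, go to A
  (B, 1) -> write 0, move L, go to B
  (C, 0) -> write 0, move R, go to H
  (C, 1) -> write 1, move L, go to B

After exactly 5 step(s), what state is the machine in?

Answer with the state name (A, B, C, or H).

Step 1: in state A at pos 1, read 1 -> (A,1)->write 1,move L,goto A. Now: state=A, head=0, tape[-1..2]=0010 (head:  ^)
Step 2: in state A at pos 0, read 0 -> (A,0)->write 1,move R,goto C. Now: state=C, head=1, tape[-1..2]=0110 (head:   ^)
Step 3: in state C at pos 1, read 1 -> (C,1)->write 1,move L,goto B. Now: state=B, head=0, tape[-1..2]=0110 (head:  ^)
Step 4: in state B at pos 0, read 1 -> (B,1)->write 0,move L,goto B. Now: state=B, head=-1, tape[-2..2]=00010 (head:  ^)
Step 5: in state B at pos -1, read 0 -> (B,0)->write 0,move L,goto A. Now: state=A, head=-2, tape[-3..2]=000010 (head:  ^)

Answer: A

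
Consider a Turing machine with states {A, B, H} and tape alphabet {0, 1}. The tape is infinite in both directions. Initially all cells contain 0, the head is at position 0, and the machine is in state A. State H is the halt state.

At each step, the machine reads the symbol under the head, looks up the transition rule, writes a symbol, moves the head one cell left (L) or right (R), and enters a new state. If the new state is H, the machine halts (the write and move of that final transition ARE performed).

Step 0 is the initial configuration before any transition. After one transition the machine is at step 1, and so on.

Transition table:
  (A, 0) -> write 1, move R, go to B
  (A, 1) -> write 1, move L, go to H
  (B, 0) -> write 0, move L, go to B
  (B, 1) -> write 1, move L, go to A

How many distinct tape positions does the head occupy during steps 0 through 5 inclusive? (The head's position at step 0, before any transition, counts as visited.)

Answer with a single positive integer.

Step 1: in state A at pos 0, read 0 -> (A,0)->write 1,move R,goto B. Now: state=B, head=1, tape[-1..2]=0100 (head:   ^)
Step 2: in state B at pos 1, read 0 -> (B,0)->write 0,move L,goto B. Now: state=B, head=0, tape[-1..2]=0100 (head:  ^)
Step 3: in state B at pos 0, read 1 -> (B,1)->write 1,move L,goto A. Now: state=A, head=-1, tape[-2..2]=00100 (head:  ^)
Step 4: in state A at pos -1, read 0 -> (A,0)->write 1,move R,goto B. Now: state=B, head=0, tape[-2..2]=01100 (head:   ^)
Step 5: in state B at pos 0, read 1 -> (B,1)->write 1,move L,goto A. Now: state=A, head=-1, tape[-2..2]=01100 (head:  ^)
Head positions at steps 0..5: starting at 0, distinct positions visited = {-1, 0, 1} -> 3 position(s)

Answer: 3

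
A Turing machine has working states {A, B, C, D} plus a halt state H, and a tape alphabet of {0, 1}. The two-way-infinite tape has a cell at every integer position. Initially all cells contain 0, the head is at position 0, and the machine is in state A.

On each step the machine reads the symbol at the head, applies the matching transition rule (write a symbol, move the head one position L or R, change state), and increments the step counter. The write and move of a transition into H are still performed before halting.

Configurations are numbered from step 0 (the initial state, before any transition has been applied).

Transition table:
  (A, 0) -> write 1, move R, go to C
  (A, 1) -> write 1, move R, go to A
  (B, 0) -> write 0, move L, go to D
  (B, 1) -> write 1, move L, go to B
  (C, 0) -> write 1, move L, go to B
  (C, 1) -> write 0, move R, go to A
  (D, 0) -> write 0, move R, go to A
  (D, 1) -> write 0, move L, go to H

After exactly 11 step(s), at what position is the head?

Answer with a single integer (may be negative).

Step 1: in state A at pos 0, read 0 -> (A,0)->write 1,move R,goto C. Now: state=C, head=1, tape[-1..2]=0100 (head:   ^)
Step 2: in state C at pos 1, read 0 -> (C,0)->write 1,move L,goto B. Now: state=B, head=0, tape[-1..2]=0110 (head:  ^)
Step 3: in state B at pos 0, read 1 -> (B,1)->write 1,move L,goto B. Now: state=B, head=-1, tape[-2..2]=00110 (head:  ^)
Step 4: in state B at pos -1, read 0 -> (B,0)->write 0,move L,goto D. Now: state=D, head=-2, tape[-3..2]=000110 (head:  ^)
Step 5: in state D at pos -2, read 0 -> (D,0)->write 0,move R,goto A. Now: state=A, head=-1, tape[-3..2]=000110 (head:   ^)
Step 6: in state A at pos -1, read 0 -> (A,0)->write 1,move R,goto C. Now: state=C, head=0, tape[-3..2]=001110 (head:    ^)
Step 7: in state C at pos 0, read 1 -> (C,1)->write 0,move R,goto A. Now: state=A, head=1, tape[-3..2]=001010 (head:     ^)
Step 8: in state A at pos 1, read 1 -> (A,1)->write 1,move R,goto A. Now: state=A, head=2, tape[-3..3]=0010100 (head:      ^)
Step 9: in state A at pos 2, read 0 -> (A,0)->write 1,move R,goto C. Now: state=C, head=3, tape[-3..4]=00101100 (head:       ^)
Step 10: in state C at pos 3, read 0 -> (C,0)->write 1,move L,goto B. Now: state=B, head=2, tape[-3..4]=00101110 (head:      ^)
Step 11: in state B at pos 2, read 1 -> (B,1)->write 1,move L,goto B. Now: state=B, head=1, tape[-3..4]=00101110 (head:     ^)

Answer: 1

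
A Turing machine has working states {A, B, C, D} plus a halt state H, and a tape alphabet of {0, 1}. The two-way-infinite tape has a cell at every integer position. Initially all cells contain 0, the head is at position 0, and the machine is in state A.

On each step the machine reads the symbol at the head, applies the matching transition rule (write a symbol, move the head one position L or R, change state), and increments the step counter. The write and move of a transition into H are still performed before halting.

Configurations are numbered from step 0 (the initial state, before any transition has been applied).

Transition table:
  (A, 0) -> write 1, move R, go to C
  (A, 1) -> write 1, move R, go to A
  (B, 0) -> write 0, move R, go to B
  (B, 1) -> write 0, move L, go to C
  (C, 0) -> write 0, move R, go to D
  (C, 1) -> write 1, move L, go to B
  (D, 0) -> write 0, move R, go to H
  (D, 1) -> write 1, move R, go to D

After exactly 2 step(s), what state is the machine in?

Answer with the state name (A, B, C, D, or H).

Step 1: in state A at pos 0, read 0 -> (A,0)->write 1,move R,goto C. Now: state=C, head=1, tape[-1..2]=0100 (head:   ^)
Step 2: in state C at pos 1, read 0 -> (C,0)->write 0,move R,goto D. Now: state=D, head=2, tape[-1..3]=01000 (head:    ^)

Answer: D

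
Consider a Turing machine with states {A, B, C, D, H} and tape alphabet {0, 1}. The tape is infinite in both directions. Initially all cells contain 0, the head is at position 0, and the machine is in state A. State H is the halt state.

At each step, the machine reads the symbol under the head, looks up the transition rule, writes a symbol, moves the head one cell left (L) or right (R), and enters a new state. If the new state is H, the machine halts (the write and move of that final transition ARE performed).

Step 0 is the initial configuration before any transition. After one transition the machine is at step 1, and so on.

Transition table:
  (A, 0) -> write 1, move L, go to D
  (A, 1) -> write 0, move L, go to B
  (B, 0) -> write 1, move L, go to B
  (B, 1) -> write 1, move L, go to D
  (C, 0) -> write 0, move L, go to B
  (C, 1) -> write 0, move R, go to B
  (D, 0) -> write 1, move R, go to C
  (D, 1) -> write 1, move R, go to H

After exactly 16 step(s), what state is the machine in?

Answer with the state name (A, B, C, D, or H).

Answer: B

Derivation:
Step 1: in state A at pos 0, read 0 -> (A,0)->write 1,move L,goto D. Now: state=D, head=-1, tape[-2..1]=0010 (head:  ^)
Step 2: in state D at pos -1, read 0 -> (D,0)->write 1,move R,goto C. Now: state=C, head=0, tape[-2..1]=0110 (head:   ^)
Step 3: in state C at pos 0, read 1 -> (C,1)->write 0,move R,goto B. Now: state=B, head=1, tape[-2..2]=01000 (head:    ^)
Step 4: in state B at pos 1, read 0 -> (B,0)->write 1,move L,goto B. Now: state=B, head=0, tape[-2..2]=01010 (head:   ^)
Step 5: in state B at pos 0, read 0 -> (B,0)->write 1,move L,goto B. Now: state=B, head=-1, tape[-2..2]=01110 (head:  ^)
Step 6: in state B at pos -1, read 1 -> (B,1)->write 1,move L,goto D. Now: state=D, head=-2, tape[-3..2]=001110 (head:  ^)
Step 7: in state D at pos -2, read 0 -> (D,0)->write 1,move R,goto C. Now: state=C, head=-1, tape[-3..2]=011110 (head:   ^)
Step 8: in state C at pos -1, read 1 -> (C,1)->write 0,move R,goto B. Now: state=B, head=0, tape[-3..2]=010110 (head:    ^)
Step 9: in state B at pos 0, read 1 -> (B,1)->write 1,move L,goto D. Now: state=D, head=-1, tape[-3..2]=010110 (head:   ^)
Step 10: in state D at pos -1, read 0 -> (D,0)->write 1,move R,goto C. Now: state=C, head=0, tape[-3..2]=011110 (head:    ^)
Step 11: in state C at pos 0, read 1 -> (C,1)->write 0,move R,goto B. Now: state=B, head=1, tape[-3..2]=011010 (head:     ^)
Step 12: in state B at pos 1, read 1 -> (B,1)->write 1,move L,goto D. Now: state=D, head=0, tape[-3..2]=011010 (head:    ^)
Step 13: in state D at pos 0, read 0 -> (D,0)->write 1,move R,goto C. Now: state=C, head=1, tape[-3..2]=011110 (head:     ^)
Step 14: in state C at pos 1, read 1 -> (C,1)->write 0,move R,goto B. Now: state=B, head=2, tape[-3..3]=0111000 (head:      ^)
Step 15: in state B at pos 2, read 0 -> (B,0)->write 1,move L,goto B. Now: state=B, head=1, tape[-3..3]=0111010 (head:     ^)
Step 16: in state B at pos 1, read 0 -> (B,0)->write 1,move L,goto B. Now: state=B, head=0, tape[-3..3]=0111110 (head:    ^)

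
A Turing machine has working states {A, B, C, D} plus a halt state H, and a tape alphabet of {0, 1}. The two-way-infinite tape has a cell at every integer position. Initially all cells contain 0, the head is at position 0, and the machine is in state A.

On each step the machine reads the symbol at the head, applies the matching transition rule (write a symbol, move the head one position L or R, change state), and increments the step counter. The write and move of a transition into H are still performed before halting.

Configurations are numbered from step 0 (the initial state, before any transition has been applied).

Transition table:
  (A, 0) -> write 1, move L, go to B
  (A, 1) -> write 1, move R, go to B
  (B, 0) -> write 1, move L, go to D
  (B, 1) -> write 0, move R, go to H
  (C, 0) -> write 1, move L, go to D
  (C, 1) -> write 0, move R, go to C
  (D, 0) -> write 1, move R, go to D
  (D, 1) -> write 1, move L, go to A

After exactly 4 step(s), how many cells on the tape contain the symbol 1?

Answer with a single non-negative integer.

Answer: 3

Derivation:
Step 1: in state A at pos 0, read 0 -> (A,0)->write 1,move L,goto B. Now: state=B, head=-1, tape[-2..1]=0010 (head:  ^)
Step 2: in state B at pos -1, read 0 -> (B,0)->write 1,move L,goto D. Now: state=D, head=-2, tape[-3..1]=00110 (head:  ^)
Step 3: in state D at pos -2, read 0 -> (D,0)->write 1,move R,goto D. Now: state=D, head=-1, tape[-3..1]=01110 (head:   ^)
Step 4: in state D at pos -1, read 1 -> (D,1)->write 1,move L,goto A. Now: state=A, head=-2, tape[-3..1]=01110 (head:  ^)
Cells containing 1 after step 4: {-2, -1, 0} -> 3 cell(s)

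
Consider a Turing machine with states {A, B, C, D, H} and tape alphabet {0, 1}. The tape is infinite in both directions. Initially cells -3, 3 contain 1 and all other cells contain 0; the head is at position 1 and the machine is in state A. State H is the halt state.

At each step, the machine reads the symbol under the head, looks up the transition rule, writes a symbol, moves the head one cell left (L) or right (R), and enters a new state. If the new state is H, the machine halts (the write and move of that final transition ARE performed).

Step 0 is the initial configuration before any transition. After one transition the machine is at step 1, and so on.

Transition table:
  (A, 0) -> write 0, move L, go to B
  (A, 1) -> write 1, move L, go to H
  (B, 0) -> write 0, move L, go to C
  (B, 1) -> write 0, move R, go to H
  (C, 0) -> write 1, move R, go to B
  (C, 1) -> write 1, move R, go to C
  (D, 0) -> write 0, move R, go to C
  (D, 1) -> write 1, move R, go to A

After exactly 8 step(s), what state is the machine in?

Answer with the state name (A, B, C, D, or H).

Answer: C

Derivation:
Step 1: in state A at pos 1, read 0 -> (A,0)->write 0,move L,goto B. Now: state=B, head=0, tape[-4..4]=010000010 (head:     ^)
Step 2: in state B at pos 0, read 0 -> (B,0)->write 0,move L,goto C. Now: state=C, head=-1, tape[-4..4]=010000010 (head:    ^)
Step 3: in state C at pos -1, read 0 -> (C,0)->write 1,move R,goto B. Now: state=B, head=0, tape[-4..4]=010100010 (head:     ^)
Step 4: in state B at pos 0, read 0 -> (B,0)->write 0,move L,goto C. Now: state=C, head=-1, tape[-4..4]=010100010 (head:    ^)
Step 5: in state C at pos -1, read 1 -> (C,1)->write 1,move R,goto C. Now: state=C, head=0, tape[-4..4]=010100010 (head:     ^)
Step 6: in state C at pos 0, read 0 -> (C,0)->write 1,move R,goto B. Now: state=B, head=1, tape[-4..4]=010110010 (head:      ^)
Step 7: in state B at pos 1, read 0 -> (B,0)->write 0,move L,goto C. Now: state=C, head=0, tape[-4..4]=010110010 (head:     ^)
Step 8: in state C at pos 0, read 1 -> (C,1)->write 1,move R,goto C. Now: state=C, head=1, tape[-4..4]=010110010 (head:      ^)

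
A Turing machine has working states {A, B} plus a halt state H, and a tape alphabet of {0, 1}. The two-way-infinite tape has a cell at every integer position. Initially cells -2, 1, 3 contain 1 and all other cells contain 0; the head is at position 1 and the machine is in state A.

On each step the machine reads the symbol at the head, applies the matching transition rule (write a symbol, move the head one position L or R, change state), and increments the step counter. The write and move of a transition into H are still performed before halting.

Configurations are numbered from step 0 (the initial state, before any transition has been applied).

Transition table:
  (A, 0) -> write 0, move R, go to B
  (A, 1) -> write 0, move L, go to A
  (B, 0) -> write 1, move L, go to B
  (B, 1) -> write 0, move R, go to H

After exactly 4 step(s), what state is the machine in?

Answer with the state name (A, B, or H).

Step 1: in state A at pos 1, read 1 -> (A,1)->write 0,move L,goto A. Now: state=A, head=0, tape[-3..4]=01000010 (head:    ^)
Step 2: in state A at pos 0, read 0 -> (A,0)->write 0,move R,goto B. Now: state=B, head=1, tape[-3..4]=01000010 (head:     ^)
Step 3: in state B at pos 1, read 0 -> (B,0)->write 1,move L,goto B. Now: state=B, head=0, tape[-3..4]=01001010 (head:    ^)
Step 4: in state B at pos 0, read 0 -> (B,0)->write 1,move L,goto B. Now: state=B, head=-1, tape[-3..4]=01011010 (head:   ^)

Answer: B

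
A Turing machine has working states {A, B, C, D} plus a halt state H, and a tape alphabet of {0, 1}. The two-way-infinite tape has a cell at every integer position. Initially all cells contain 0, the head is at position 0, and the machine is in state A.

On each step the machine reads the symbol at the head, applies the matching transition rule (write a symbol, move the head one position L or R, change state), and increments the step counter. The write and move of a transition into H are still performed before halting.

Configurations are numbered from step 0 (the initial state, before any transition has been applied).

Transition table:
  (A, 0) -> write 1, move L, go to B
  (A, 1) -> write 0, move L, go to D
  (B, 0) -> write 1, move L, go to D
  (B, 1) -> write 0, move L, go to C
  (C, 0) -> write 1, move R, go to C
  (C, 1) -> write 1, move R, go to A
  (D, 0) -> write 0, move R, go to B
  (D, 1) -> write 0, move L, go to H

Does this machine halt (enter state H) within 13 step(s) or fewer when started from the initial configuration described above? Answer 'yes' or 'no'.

Answer: no

Derivation:
Step 1: in state A at pos 0, read 0 -> (A,0)->write 1,move L,goto B. Now: state=B, head=-1, tape[-2..1]=0010 (head:  ^)
Step 2: in state B at pos -1, read 0 -> (B,0)->write 1,move L,goto D. Now: state=D, head=-2, tape[-3..1]=00110 (head:  ^)
Step 3: in state D at pos -2, read 0 -> (D,0)->write 0,move R,goto B. Now: state=B, head=-1, tape[-3..1]=00110 (head:   ^)
Step 4: in state B at pos -1, read 1 -> (B,1)->write 0,move L,goto C. Now: state=C, head=-2, tape[-3..1]=00010 (head:  ^)
Step 5: in state C at pos -2, read 0 -> (C,0)->write 1,move R,goto C. Now: state=C, head=-1, tape[-3..1]=01010 (head:   ^)
Step 6: in state C at pos -1, read 0 -> (C,0)->write 1,move R,goto C. Now: state=C, head=0, tape[-3..1]=01110 (head:    ^)
Step 7: in state C at pos 0, read 1 -> (C,1)->write 1,move R,goto A. Now: state=A, head=1, tape[-3..2]=011100 (head:     ^)
Step 8: in state A at pos 1, read 0 -> (A,0)->write 1,move L,goto B. Now: state=B, head=0, tape[-3..2]=011110 (head:    ^)
Step 9: in state B at pos 0, read 1 -> (B,1)->write 0,move L,goto C. Now: state=C, head=-1, tape[-3..2]=011010 (head:   ^)
Step 10: in state C at pos -1, read 1 -> (C,1)->write 1,move R,goto A. Now: state=A, head=0, tape[-3..2]=011010 (head:    ^)
Step 11: in state A at pos 0, read 0 -> (A,0)->write 1,move L,goto B. Now: state=B, head=-1, tape[-3..2]=011110 (head:   ^)
Step 12: in state B at pos -1, read 1 -> (B,1)->write 0,move L,goto C. Now: state=C, head=-2, tape[-3..2]=010110 (head:  ^)
Step 13: in state C at pos -2, read 1 -> (C,1)->write 1,move R,goto A. Now: state=A, head=-1, tape[-3..2]=010110 (head:   ^)
After 13 step(s): state = A (not H) -> not halted within 13 -> no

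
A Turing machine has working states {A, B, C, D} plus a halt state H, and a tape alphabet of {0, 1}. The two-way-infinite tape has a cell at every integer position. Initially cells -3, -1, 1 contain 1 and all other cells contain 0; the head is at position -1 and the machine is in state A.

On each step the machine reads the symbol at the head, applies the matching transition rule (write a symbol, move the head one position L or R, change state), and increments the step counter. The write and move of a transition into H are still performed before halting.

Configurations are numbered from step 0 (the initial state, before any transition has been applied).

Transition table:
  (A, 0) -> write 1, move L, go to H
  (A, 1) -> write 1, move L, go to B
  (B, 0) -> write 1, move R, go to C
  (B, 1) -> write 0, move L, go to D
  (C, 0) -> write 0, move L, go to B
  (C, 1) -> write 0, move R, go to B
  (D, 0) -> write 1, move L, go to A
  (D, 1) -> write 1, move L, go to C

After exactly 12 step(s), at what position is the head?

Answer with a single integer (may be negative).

Answer: 1

Derivation:
Step 1: in state A at pos -1, read 1 -> (A,1)->write 1,move L,goto B. Now: state=B, head=-2, tape[-4..2]=0101010 (head:   ^)
Step 2: in state B at pos -2, read 0 -> (B,0)->write 1,move R,goto C. Now: state=C, head=-1, tape[-4..2]=0111010 (head:    ^)
Step 3: in state C at pos -1, read 1 -> (C,1)->write 0,move R,goto B. Now: state=B, head=0, tape[-4..2]=0110010 (head:     ^)
Step 4: in state B at pos 0, read 0 -> (B,0)->write 1,move R,goto C. Now: state=C, head=1, tape[-4..2]=0110110 (head:      ^)
Step 5: in state C at pos 1, read 1 -> (C,1)->write 0,move R,goto B. Now: state=B, head=2, tape[-4..3]=01101000 (head:       ^)
Step 6: in state B at pos 2, read 0 -> (B,0)->write 1,move R,goto C. Now: state=C, head=3, tape[-4..4]=011010100 (head:        ^)
Step 7: in state C at pos 3, read 0 -> (C,0)->write 0,move L,goto B. Now: state=B, head=2, tape[-4..4]=011010100 (head:       ^)
Step 8: in state B at pos 2, read 1 -> (B,1)->write 0,move L,goto D. Now: state=D, head=1, tape[-4..4]=011010000 (head:      ^)
Step 9: in state D at pos 1, read 0 -> (D,0)->write 1,move L,goto A. Now: state=A, head=0, tape[-4..4]=011011000 (head:     ^)
Step 10: in state A at pos 0, read 1 -> (A,1)->write 1,move L,goto B. Now: state=B, head=-1, tape[-4..4]=011011000 (head:    ^)
Step 11: in state B at pos -1, read 0 -> (B,0)->write 1,move R,goto C. Now: state=C, head=0, tape[-4..4]=011111000 (head:     ^)
Step 12: in state C at pos 0, read 1 -> (C,1)->write 0,move R,goto B. Now: state=B, head=1, tape[-4..4]=011101000 (head:      ^)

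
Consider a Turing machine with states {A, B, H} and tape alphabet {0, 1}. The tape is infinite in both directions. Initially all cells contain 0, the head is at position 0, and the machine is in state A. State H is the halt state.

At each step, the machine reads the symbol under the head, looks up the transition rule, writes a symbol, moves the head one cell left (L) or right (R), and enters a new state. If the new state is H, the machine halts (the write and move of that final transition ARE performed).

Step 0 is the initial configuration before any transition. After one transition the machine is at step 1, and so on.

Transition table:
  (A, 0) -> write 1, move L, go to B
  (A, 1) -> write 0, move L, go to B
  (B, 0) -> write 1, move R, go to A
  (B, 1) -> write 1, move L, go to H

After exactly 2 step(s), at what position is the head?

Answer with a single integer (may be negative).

Step 1: in state A at pos 0, read 0 -> (A,0)->write 1,move L,goto B. Now: state=B, head=-1, tape[-2..1]=0010 (head:  ^)
Step 2: in state B at pos -1, read 0 -> (B,0)->write 1,move R,goto A. Now: state=A, head=0, tape[-2..1]=0110 (head:   ^)

Answer: 0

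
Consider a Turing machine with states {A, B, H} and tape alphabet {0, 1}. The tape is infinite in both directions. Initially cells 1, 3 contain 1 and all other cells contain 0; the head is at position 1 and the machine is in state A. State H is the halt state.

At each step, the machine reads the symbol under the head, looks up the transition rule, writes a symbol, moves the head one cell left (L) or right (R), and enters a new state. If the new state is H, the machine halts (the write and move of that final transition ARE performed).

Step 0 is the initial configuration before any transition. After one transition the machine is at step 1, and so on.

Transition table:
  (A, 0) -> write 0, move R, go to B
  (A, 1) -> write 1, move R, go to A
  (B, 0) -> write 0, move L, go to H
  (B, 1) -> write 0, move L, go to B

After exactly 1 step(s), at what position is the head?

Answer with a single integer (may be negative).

Answer: 2

Derivation:
Step 1: in state A at pos 1, read 1 -> (A,1)->write 1,move R,goto A. Now: state=A, head=2, tape[0..4]=01010 (head:   ^)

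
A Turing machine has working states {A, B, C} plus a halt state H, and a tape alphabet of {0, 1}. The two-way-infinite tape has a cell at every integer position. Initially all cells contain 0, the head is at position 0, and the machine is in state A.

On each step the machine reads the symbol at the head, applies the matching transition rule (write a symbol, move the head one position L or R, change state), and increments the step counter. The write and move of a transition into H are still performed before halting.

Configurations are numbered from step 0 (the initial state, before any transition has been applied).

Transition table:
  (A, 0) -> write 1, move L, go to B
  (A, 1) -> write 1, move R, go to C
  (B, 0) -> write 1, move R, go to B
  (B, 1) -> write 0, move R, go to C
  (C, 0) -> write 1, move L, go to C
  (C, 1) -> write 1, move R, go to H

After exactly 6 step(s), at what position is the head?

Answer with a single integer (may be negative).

Step 1: in state A at pos 0, read 0 -> (A,0)->write 1,move L,goto B. Now: state=B, head=-1, tape[-2..1]=0010 (head:  ^)
Step 2: in state B at pos -1, read 0 -> (B,0)->write 1,move R,goto B. Now: state=B, head=0, tape[-2..1]=0110 (head:   ^)
Step 3: in state B at pos 0, read 1 -> (B,1)->write 0,move R,goto C. Now: state=C, head=1, tape[-2..2]=01000 (head:    ^)
Step 4: in state C at pos 1, read 0 -> (C,0)->write 1,move L,goto C. Now: state=C, head=0, tape[-2..2]=01010 (head:   ^)
Step 5: in state C at pos 0, read 0 -> (C,0)->write 1,move L,goto C. Now: state=C, head=-1, tape[-2..2]=01110 (head:  ^)
Step 6: in state C at pos -1, read 1 -> (C,1)->write 1,move R,goto H. Now: state=H, head=0, tape[-2..2]=01110 (head:   ^)

Answer: 0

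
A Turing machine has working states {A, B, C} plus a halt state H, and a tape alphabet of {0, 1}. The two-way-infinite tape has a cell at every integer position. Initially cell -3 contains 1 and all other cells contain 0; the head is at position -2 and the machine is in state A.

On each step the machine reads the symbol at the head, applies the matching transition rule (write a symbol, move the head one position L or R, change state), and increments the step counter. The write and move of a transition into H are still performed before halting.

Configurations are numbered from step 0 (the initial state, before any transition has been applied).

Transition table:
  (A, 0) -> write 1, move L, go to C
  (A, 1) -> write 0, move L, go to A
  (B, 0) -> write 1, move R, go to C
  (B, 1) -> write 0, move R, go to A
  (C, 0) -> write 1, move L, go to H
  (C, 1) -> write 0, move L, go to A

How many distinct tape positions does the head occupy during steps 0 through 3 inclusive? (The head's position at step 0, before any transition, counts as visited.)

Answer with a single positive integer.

Answer: 4

Derivation:
Step 1: in state A at pos -2, read 0 -> (A,0)->write 1,move L,goto C. Now: state=C, head=-3, tape[-4..-1]=0110 (head:  ^)
Step 2: in state C at pos -3, read 1 -> (C,1)->write 0,move L,goto A. Now: state=A, head=-4, tape[-5..-1]=00010 (head:  ^)
Step 3: in state A at pos -4, read 0 -> (A,0)->write 1,move L,goto C. Now: state=C, head=-5, tape[-6..-1]=001010 (head:  ^)
Head positions at steps 0..3: starting at -2, distinct positions visited = {-5, -4, -3, -2} -> 4 position(s)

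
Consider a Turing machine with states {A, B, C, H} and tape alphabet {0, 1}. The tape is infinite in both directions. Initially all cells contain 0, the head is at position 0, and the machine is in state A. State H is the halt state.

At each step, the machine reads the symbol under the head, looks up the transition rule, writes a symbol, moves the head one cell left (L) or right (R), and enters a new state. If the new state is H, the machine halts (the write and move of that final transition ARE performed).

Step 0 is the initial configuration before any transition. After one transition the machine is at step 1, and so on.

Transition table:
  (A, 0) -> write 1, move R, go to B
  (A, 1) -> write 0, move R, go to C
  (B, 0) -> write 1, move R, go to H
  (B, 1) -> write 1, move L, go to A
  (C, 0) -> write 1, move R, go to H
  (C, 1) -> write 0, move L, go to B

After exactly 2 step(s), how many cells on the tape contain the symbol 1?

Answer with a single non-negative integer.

Step 1: in state A at pos 0, read 0 -> (A,0)->write 1,move R,goto B. Now: state=B, head=1, tape[-1..2]=0100 (head:   ^)
Step 2: in state B at pos 1, read 0 -> (B,0)->write 1,move R,goto H. Now: state=H, head=2, tape[-1..3]=01100 (head:    ^)
Cells containing 1 after step 2: {0, 1} -> 2 cell(s)

Answer: 2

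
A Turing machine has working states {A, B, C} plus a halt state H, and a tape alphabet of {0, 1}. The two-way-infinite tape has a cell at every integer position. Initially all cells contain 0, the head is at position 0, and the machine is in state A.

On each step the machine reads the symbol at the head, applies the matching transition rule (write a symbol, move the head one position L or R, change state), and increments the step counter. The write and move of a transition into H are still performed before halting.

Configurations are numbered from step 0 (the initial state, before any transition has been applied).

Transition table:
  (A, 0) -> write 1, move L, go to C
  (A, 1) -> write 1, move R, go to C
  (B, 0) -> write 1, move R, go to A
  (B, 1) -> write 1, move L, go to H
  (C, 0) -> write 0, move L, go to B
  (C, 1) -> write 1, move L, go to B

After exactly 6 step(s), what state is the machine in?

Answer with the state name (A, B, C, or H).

Step 1: in state A at pos 0, read 0 -> (A,0)->write 1,move L,goto C. Now: state=C, head=-1, tape[-2..1]=0010 (head:  ^)
Step 2: in state C at pos -1, read 0 -> (C,0)->write 0,move L,goto B. Now: state=B, head=-2, tape[-3..1]=00010 (head:  ^)
Step 3: in state B at pos -2, read 0 -> (B,0)->write 1,move R,goto A. Now: state=A, head=-1, tape[-3..1]=01010 (head:   ^)
Step 4: in state A at pos -1, read 0 -> (A,0)->write 1,move L,goto C. Now: state=C, head=-2, tape[-3..1]=01110 (head:  ^)
Step 5: in state C at pos -2, read 1 -> (C,1)->write 1,move L,goto B. Now: state=B, head=-3, tape[-4..1]=001110 (head:  ^)
Step 6: in state B at pos -3, read 0 -> (B,0)->write 1,move R,goto A. Now: state=A, head=-2, tape[-4..1]=011110 (head:   ^)

Answer: A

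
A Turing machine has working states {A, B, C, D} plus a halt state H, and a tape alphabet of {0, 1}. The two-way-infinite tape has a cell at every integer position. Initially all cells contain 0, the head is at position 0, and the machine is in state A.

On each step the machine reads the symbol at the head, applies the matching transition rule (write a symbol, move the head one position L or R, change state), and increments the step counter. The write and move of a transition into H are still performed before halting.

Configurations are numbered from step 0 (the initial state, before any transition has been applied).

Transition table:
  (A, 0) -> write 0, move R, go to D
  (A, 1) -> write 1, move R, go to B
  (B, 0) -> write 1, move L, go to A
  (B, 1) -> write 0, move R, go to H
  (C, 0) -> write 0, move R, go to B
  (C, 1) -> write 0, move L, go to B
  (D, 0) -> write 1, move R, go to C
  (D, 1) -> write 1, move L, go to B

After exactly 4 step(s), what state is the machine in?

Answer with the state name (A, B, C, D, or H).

Answer: A

Derivation:
Step 1: in state A at pos 0, read 0 -> (A,0)->write 0,move R,goto D. Now: state=D, head=1, tape[-1..2]=0000 (head:   ^)
Step 2: in state D at pos 1, read 0 -> (D,0)->write 1,move R,goto C. Now: state=C, head=2, tape[-1..3]=00100 (head:    ^)
Step 3: in state C at pos 2, read 0 -> (C,0)->write 0,move R,goto B. Now: state=B, head=3, tape[-1..4]=001000 (head:     ^)
Step 4: in state B at pos 3, read 0 -> (B,0)->write 1,move L,goto A. Now: state=A, head=2, tape[-1..4]=001010 (head:    ^)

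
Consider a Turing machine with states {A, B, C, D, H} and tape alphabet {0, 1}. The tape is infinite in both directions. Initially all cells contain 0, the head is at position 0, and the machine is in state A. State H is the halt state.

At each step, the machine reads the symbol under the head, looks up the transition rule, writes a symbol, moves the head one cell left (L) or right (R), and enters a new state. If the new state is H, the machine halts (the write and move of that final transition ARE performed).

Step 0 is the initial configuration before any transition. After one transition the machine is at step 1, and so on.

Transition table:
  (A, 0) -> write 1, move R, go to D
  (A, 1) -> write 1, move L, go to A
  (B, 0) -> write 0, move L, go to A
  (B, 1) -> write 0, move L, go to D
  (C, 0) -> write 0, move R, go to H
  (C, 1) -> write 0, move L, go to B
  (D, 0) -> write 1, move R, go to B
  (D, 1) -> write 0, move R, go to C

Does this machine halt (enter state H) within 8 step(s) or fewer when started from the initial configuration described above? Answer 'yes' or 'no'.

Answer: no

Derivation:
Step 1: in state A at pos 0, read 0 -> (A,0)->write 1,move R,goto D. Now: state=D, head=1, tape[-1..2]=0100 (head:   ^)
Step 2: in state D at pos 1, read 0 -> (D,0)->write 1,move R,goto B. Now: state=B, head=2, tape[-1..3]=01100 (head:    ^)
Step 3: in state B at pos 2, read 0 -> (B,0)->write 0,move L,goto A. Now: state=A, head=1, tape[-1..3]=01100 (head:   ^)
Step 4: in state A at pos 1, read 1 -> (A,1)->write 1,move L,goto A. Now: state=A, head=0, tape[-1..3]=01100 (head:  ^)
Step 5: in state A at pos 0, read 1 -> (A,1)->write 1,move L,goto A. Now: state=A, head=-1, tape[-2..3]=001100 (head:  ^)
Step 6: in state A at pos -1, read 0 -> (A,0)->write 1,move R,goto D. Now: state=D, head=0, tape[-2..3]=011100 (head:   ^)
Step 7: in state D at pos 0, read 1 -> (D,1)->write 0,move R,goto C. Now: state=C, head=1, tape[-2..3]=010100 (head:    ^)
Step 8: in state C at pos 1, read 1 -> (C,1)->write 0,move L,goto B. Now: state=B, head=0, tape[-2..3]=010000 (head:   ^)
After 8 step(s): state = B (not H) -> not halted within 8 -> no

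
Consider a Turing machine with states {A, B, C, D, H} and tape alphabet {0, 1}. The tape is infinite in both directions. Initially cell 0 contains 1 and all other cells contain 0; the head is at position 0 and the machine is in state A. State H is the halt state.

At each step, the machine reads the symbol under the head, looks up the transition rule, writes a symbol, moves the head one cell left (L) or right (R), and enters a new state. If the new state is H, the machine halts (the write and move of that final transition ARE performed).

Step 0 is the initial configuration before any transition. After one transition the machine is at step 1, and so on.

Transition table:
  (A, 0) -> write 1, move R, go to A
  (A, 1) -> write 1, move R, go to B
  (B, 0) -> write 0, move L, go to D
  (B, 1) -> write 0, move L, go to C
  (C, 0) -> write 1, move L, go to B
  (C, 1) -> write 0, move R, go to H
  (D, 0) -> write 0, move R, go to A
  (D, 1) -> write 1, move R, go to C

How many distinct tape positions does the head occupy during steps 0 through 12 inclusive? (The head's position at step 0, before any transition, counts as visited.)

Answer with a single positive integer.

Answer: 5

Derivation:
Step 1: in state A at pos 0, read 1 -> (A,1)->write 1,move R,goto B. Now: state=B, head=1, tape[-1..2]=0100 (head:   ^)
Step 2: in state B at pos 1, read 0 -> (B,0)->write 0,move L,goto D. Now: state=D, head=0, tape[-1..2]=0100 (head:  ^)
Step 3: in state D at pos 0, read 1 -> (D,1)->write 1,move R,goto C. Now: state=C, head=1, tape[-1..2]=0100 (head:   ^)
Step 4: in state C at pos 1, read 0 -> (C,0)->write 1,move L,goto B. Now: state=B, head=0, tape[-1..2]=0110 (head:  ^)
Step 5: in state B at pos 0, read 1 -> (B,1)->write 0,move L,goto C. Now: state=C, head=-1, tape[-2..2]=00010 (head:  ^)
Step 6: in state C at pos -1, read 0 -> (C,0)->write 1,move L,goto B. Now: state=B, head=-2, tape[-3..2]=001010 (head:  ^)
Step 7: in state B at pos -2, read 0 -> (B,0)->write 0,move L,goto D. Now: state=D, head=-3, tape[-4..2]=0001010 (head:  ^)
Step 8: in state D at pos -3, read 0 -> (D,0)->write 0,move R,goto A. Now: state=A, head=-2, tape[-4..2]=0001010 (head:   ^)
Step 9: in state A at pos -2, read 0 -> (A,0)->write 1,move R,goto A. Now: state=A, head=-1, tape[-4..2]=0011010 (head:    ^)
Step 10: in state A at pos -1, read 1 -> (A,1)->write 1,move R,goto B. Now: state=B, head=0, tape[-4..2]=0011010 (head:     ^)
Step 11: in state B at pos 0, read 0 -> (B,0)->write 0,move L,goto D. Now: state=D, head=-1, tape[-4..2]=0011010 (head:    ^)
Step 12: in state D at pos -1, read 1 -> (D,1)->write 1,move R,goto C. Now: state=C, head=0, tape[-4..2]=0011010 (head:     ^)
Head positions at steps 0..12: starting at 0, distinct positions visited = {-3, -2, -1, 0, 1} -> 5 position(s)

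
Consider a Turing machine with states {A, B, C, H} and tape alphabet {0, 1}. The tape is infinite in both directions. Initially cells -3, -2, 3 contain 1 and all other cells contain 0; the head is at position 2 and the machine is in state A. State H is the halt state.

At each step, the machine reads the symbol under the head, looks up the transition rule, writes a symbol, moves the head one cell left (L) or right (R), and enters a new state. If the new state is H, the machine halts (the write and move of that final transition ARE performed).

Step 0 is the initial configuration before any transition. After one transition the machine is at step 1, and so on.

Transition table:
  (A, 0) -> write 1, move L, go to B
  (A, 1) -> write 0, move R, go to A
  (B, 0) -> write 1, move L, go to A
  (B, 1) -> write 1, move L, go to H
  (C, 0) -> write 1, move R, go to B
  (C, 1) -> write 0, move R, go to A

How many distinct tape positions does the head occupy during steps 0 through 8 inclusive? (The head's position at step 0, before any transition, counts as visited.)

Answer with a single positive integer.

Step 1: in state A at pos 2, read 0 -> (A,0)->write 1,move L,goto B. Now: state=B, head=1, tape[-4..4]=011000110 (head:      ^)
Step 2: in state B at pos 1, read 0 -> (B,0)->write 1,move L,goto A. Now: state=A, head=0, tape[-4..4]=011001110 (head:     ^)
Step 3: in state A at pos 0, read 0 -> (A,0)->write 1,move L,goto B. Now: state=B, head=-1, tape[-4..4]=011011110 (head:    ^)
Step 4: in state B at pos -1, read 0 -> (B,0)->write 1,move L,goto A. Now: state=A, head=-2, tape[-4..4]=011111110 (head:   ^)
Step 5: in state A at pos -2, read 1 -> (A,1)->write 0,move R,goto A. Now: state=A, head=-1, tape[-4..4]=010111110 (head:    ^)
Step 6: in state A at pos -1, read 1 -> (A,1)->write 0,move R,goto A. Now: state=A, head=0, tape[-4..4]=010011110 (head:     ^)
Step 7: in state A at pos 0, read 1 -> (A,1)->write 0,move R,goto A. Now: state=A, head=1, tape[-4..4]=010001110 (head:      ^)
Step 8: in state A at pos 1, read 1 -> (A,1)->write 0,move R,goto A. Now: state=A, head=2, tape[-4..4]=010000110 (head:       ^)
Head positions at steps 0..8: starting at 2, distinct positions visited = {-2, -1, 0, 1, 2} -> 5 position(s)

Answer: 5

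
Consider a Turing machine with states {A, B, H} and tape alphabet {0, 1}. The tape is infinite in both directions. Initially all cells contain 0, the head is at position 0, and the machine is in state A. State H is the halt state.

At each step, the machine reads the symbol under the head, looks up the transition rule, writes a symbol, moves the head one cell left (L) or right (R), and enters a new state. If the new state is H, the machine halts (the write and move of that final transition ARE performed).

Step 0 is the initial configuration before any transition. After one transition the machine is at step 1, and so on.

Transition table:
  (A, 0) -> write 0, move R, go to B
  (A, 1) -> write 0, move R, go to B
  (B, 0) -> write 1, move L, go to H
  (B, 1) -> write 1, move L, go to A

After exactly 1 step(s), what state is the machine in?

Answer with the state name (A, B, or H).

Answer: B

Derivation:
Step 1: in state A at pos 0, read 0 -> (A,0)->write 0,move R,goto B. Now: state=B, head=1, tape[-1..2]=0000 (head:   ^)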